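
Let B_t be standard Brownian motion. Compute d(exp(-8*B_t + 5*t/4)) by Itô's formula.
d(exp(-8*B_t + 5*t/4)) = (133*exp(-8*B_t + 5*t/4)/4) dt + (-8*exp(-8*B_t + 5*t/4)) dB_t

Itô's formula for f(t, x): d f(t, B_t) = (f_t + (1/2) f_xx) dt + f_x dB_t. Compute partials of f(t, x) = exp(5*t/4 - 8*x):
  f_t(t,x)  = 5*exp(5*t/4 - 8*x)/4
  f_x(t,x)  = -8*exp(5*t/4 - 8*x)
  f_xx(t,x) = 64*exp(5*t/4 - 8*x)
Assemble drift = f_t + (1/2) f_xx = 133*exp(5*t/4 - 8*x)/4 and diffusion = f_x = -8*exp(5*t/4 - 8*x). Substituting x = B_t:
  d(exp(-8*B_t + 5*t/4)) = (133*exp(-8*B_t + 5*t/4)/4) dt + (-8*exp(-8*B_t + 5*t/4)) dB_t.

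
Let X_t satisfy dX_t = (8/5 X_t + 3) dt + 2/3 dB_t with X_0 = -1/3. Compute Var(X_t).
Var(X_t) = 5*exp(16*t/5)/36 - 5/36

The variance V(t) = Var(X_t) satisfies V'(t) = 2 a V(t) + c^2 with V(0) = 0 (drift coefficient is linear in X, diffusion is constant). With a = 8/5, c = 2/3, the solution is
  V(t) = (c^2 / (2 a)) * (exp(2 a t) - 1)
       = ((2/3)^2 / (2*(8/5))) * (exp((16/5) t) - 1)
       = 5*exp(16*t/5)/36 - 5/36.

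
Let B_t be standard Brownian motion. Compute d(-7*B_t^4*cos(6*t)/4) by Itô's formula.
d(-7*B_t^4*cos(6*t)/4) = (21*B_t^2*(B_t^2*sin(6*t) - cos(6*t))/2) dt + (-7*B_t^3*cos(6*t)) dB_t

Itô's formula for f(t, x): d f(t, B_t) = (f_t + (1/2) f_xx) dt + f_x dB_t. Compute partials of f(t, x) = -7*x^4*cos(6*t)/4:
  f_t(t,x)  = 21*x^4*sin(6*t)/2
  f_x(t,x)  = -7*x^3*cos(6*t)
  f_xx(t,x) = -21*x^2*cos(6*t)
Assemble drift = f_t + (1/2) f_xx = 21*x^2*(x^2*sin(6*t) - cos(6*t))/2 and diffusion = f_x = -7*x^3*cos(6*t). Substituting x = B_t:
  d(-7*B_t^4*cos(6*t)/4) = (21*B_t^2*(B_t^2*sin(6*t) - cos(6*t))/2) dt + (-7*B_t^3*cos(6*t)) dB_t.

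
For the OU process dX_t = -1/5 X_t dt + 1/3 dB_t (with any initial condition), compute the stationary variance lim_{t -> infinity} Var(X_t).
lim Var(X_t) = 5/18

The OU SDE dX = -theta X dt + sigma dB admits the integrating factor exp(theta t): d(exp(theta t) X_t) = sigma exp(theta t) dB_t. Integrating from 0 to t gives X_t = x_0 * exp(-theta t) + sigma * int_0^t exp(-theta (t-s)) dB_s for any initial x_0. The Itô integral has variance (by the Itô isometry) sigma^2 * int_0^t exp(-2 theta (t - s)) ds = sigma^2 * (1 - exp(-2 theta t)) / (2 theta), independent of x_0.
With theta = 1/5, sigma = 1/3:
  Var(X_t) = (1/3)^2 * (1 - exp(-2*1/5 t)) / (2 * 1/5) = 5/18 - 5*exp(-2*t/5)/18.
As t -> infinity, exp(-2*1/5 t) -> 0, so the stationary variance is sigma^2 / (2 theta) = 5/18.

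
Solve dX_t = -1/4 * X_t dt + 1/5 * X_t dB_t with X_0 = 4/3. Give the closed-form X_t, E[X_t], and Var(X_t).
X_t = 4/3 * exp((-27/100) t + (1/5) B_t); E[X_t] = 4*exp(-t/4)/3; Var(X_t) = (16*exp(t/25) - 16)*exp(-t/2)/9

For GBM dX = mu X dt + sigma X dB with X_0 = x_0, apply Itô to Y = log X: dY = (mu - sigma^2/2) dt + sigma dB, so Y_t = log(x_0) + (mu - sigma^2/2) t + sigma B_t and hence X_t = x_0 * exp((mu - sigma^2/2) t + sigma B_t).
With mu = -1/4, sigma = 1/5, x_0 = 4/3, this gives:
  X_t = 4/3 * exp((-27/100) * t + (1/5) * B_t).
Since sigma*B_t ~ Normal(0, sigma^2 t), E[exp(sigma*B_t)] = exp(sigma^2 t / 2); so E[X_t] = x_0 * exp((mu - sigma^2/2) t) * exp(sigma^2 t / 2) = x_0 * exp(mu t) = 4*exp(-t/4)/3.
Var(X_t) = E[X_t^2] - (E[X_t])^2 = x_0^2 * exp(2 mu t) * (exp(sigma^2 t) - 1) = (16*exp(t/25) - 16)*exp(-t/2)/9.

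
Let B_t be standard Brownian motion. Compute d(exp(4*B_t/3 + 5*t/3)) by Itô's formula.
d(exp(4*B_t/3 + 5*t/3)) = (23*exp(4*B_t/3 + 5*t/3)/9) dt + (4*exp(4*B_t/3 + 5*t/3)/3) dB_t

Itô's formula for f(t, x): d f(t, B_t) = (f_t + (1/2) f_xx) dt + f_x dB_t. Compute partials of f(t, x) = exp(5*t/3 + 4*x/3):
  f_t(t,x)  = 5*exp(5*t/3 + 4*x/3)/3
  f_x(t,x)  = 4*exp(5*t/3 + 4*x/3)/3
  f_xx(t,x) = 16*exp(5*t/3 + 4*x/3)/9
Assemble drift = f_t + (1/2) f_xx = 23*exp(5*t/3 + 4*x/3)/9 and diffusion = f_x = 4*exp(5*t/3 + 4*x/3)/3. Substituting x = B_t:
  d(exp(4*B_t/3 + 5*t/3)) = (23*exp(4*B_t/3 + 5*t/3)/9) dt + (4*exp(4*B_t/3 + 5*t/3)/3) dB_t.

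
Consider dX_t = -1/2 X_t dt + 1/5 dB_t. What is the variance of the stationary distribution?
lim Var(X_t) = 1/25

The OU SDE dX = -theta X dt + sigma dB admits the integrating factor exp(theta t): d(exp(theta t) X_t) = sigma exp(theta t) dB_t. Integrating from 0 to t gives X_t = x_0 * exp(-theta t) + sigma * int_0^t exp(-theta (t-s)) dB_s for any initial x_0. The Itô integral has variance (by the Itô isometry) sigma^2 * int_0^t exp(-2 theta (t - s)) ds = sigma^2 * (1 - exp(-2 theta t)) / (2 theta), independent of x_0.
With theta = 1/2, sigma = 1/5:
  Var(X_t) = (1/5)^2 * (1 - exp(-2*1/2 t)) / (2 * 1/2) = (exp(t) - 1)*exp(-t)/25.
As t -> infinity, exp(-2*1/2 t) -> 0, so the stationary variance is sigma^2 / (2 theta) = 1/25.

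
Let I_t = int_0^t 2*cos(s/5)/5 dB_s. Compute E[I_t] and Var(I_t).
E[I_t] = 0; Var(I_t) = 2*t/25 + sin(2*t/5)/5

The Itô integral of a deterministic integrand f(s) has mean 0 because each increment f(s) * (B_{s+ds} - B_s) has mean 0. By the Itô isometry:
  Var( int_0^t f(s) dB_s ) = E[ (int_0^t f(s) dB_s)^2 ] = int_0^t f(s)^2 ds.
Here f(s) = 2*cos(s/5)/5, so f(s)^2 = 4*cos(s/5)^2/25. Integrate:
  int_0^t (4*cos(s/5)^2/25) ds = 2*t/25 + sin(2*t/5)/5.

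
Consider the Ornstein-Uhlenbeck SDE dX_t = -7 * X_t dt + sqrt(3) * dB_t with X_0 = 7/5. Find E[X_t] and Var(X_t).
E[X_t] = 7*exp(-7*t)/5; Var(X_t) = 3/14 - 3*exp(-14*t)/14

The OU SDE dX = -theta X dt + sigma dB admits the integrating factor exp(theta t): d(exp(theta t) X_t) = sigma exp(theta t) dB_t. Integrating from 0 to t:
  X_t = x_0 * exp(-theta t) + sigma * int_0^t exp(-theta (t-s)) dB_s.
The Itô integral has mean 0 and (by the Itô isometry) variance sigma^2 * int_0^t exp(-2 theta (t - s)) ds = sigma^2 * (1 - exp(-2 theta t)) / (2 theta).
With theta = 7, sigma = sqrt(3), x_0 = 7/5:
  E[X_t] = 7/5 * exp(-7 t) = 7*exp(-7*t)/5
  Var(X_t) = (sqrt(3))^2 * (1 - exp(-2*7 t)) / (2 * 7) = 3/14 - 3*exp(-14*t)/14.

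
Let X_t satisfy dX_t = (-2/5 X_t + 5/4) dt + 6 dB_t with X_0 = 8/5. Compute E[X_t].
E[X_t] = 25/8 - 61*exp(-2*t/5)/40

Taking expectations and using E[dB_t] = 0, the mean m(t) = E[X_t] satisfies the ODE m'(t) = a m(t) + b with m(0) = x_0. With a = -2/5, b = 5/4, x_0 = 8/5, the solution is
  m(t) = x_0 * exp(a t) + (b/a) * (exp(a t) - 1)
       = (8/5) * exp((-2/5) t) + ((5/4)/(-2/5)) * (exp((-2/5) t) - 1)
       = 25/8 - 61*exp(-2*t/5)/40.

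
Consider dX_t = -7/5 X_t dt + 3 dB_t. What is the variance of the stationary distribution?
lim Var(X_t) = 45/14

The OU SDE dX = -theta X dt + sigma dB admits the integrating factor exp(theta t): d(exp(theta t) X_t) = sigma exp(theta t) dB_t. Integrating from 0 to t gives X_t = x_0 * exp(-theta t) + sigma * int_0^t exp(-theta (t-s)) dB_s for any initial x_0. The Itô integral has variance (by the Itô isometry) sigma^2 * int_0^t exp(-2 theta (t - s)) ds = sigma^2 * (1 - exp(-2 theta t)) / (2 theta), independent of x_0.
With theta = 7/5, sigma = 3:
  Var(X_t) = (3)^2 * (1 - exp(-2*7/5 t)) / (2 * 7/5) = 45/14 - 45*exp(-14*t/5)/14.
As t -> infinity, exp(-2*7/5 t) -> 0, so the stationary variance is sigma^2 / (2 theta) = 45/14.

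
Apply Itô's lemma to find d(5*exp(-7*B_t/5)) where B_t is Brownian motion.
d(5*exp(-7*B_t/5)) = (49*exp(-7*B_t/5)/10) dt + (-7*exp(-7*B_t/5)) dB_t

Itô's formula for f(B_t) gives d f(B_t) = f'(B_t) dB_t + (1/2) f''(B_t) dt. Compute derivatives of f(x) = 5*exp(-7*x/5):
  f'(x)  = -7*exp(-7*x/5)
  f''(x) = 49*exp(-7*x/5)/5
Substitute x = B_t and multiply the f'' term by 1/2:
  drift     = (1/2) * (49*exp(-7*x/5)/5) evaluated at B_t = 49*exp(-7*B_t/5)/10
  diffusion = (-7*exp(-7*x/5)) evaluated at B_t = -7*exp(-7*B_t/5)
Therefore d(5*exp(-7*B_t/5)) = (49*exp(-7*B_t/5)/10) dt + (-7*exp(-7*B_t/5)) dB_t.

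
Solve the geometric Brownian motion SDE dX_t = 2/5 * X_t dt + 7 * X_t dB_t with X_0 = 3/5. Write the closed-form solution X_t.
X_t = 3/5 * exp((-241/10) * t + (7) * B_t)

For GBM dX = mu X dt + sigma X dB with X_0 = x_0, apply Itô to Y = log X: dY = (mu - sigma^2/2) dt + sigma dB, so Y_t = log(x_0) + (mu - sigma^2/2) t + sigma B_t and hence X_t = x_0 * exp((mu - sigma^2/2) t + sigma B_t).
With mu = 2/5, sigma = 7, x_0 = 3/5, this gives:
  X_t = 3/5 * exp((-241/10) * t + (7) * B_t).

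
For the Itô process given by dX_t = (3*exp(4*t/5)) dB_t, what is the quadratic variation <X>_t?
<X>_t = 45*exp(8*t/5)/8 - 45/8

For an Itô process dX_t = a(t) dt + b(t) dB_t, the quadratic variation is <X>_t = int_0^t b(s)^2 ds (the drift term does not contribute). Here b(s) = 3*exp(4*s/5), so
  b(s)^2 = 9*exp(8*s/5).
Integrating from 0 to t:
  <X>_t = int_0^t (9*exp(8*s/5)) ds = 45*exp(8*t/5)/8 - 45/8.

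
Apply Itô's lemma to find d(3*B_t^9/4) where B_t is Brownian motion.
d(3*B_t^9/4) = (27*B_t^7) dt + (27*B_t^8/4) dB_t

Itô's formula for f(B_t) gives d f(B_t) = f'(B_t) dB_t + (1/2) f''(B_t) dt. Compute derivatives of f(x) = 3*x^9/4:
  f'(x)  = 27*x^8/4
  f''(x) = 54*x^7
Substitute x = B_t and multiply the f'' term by 1/2:
  drift     = (1/2) * (54*x^7) evaluated at B_t = 27*B_t^7
  diffusion = (27*x^8/4) evaluated at B_t = 27*B_t^8/4
Therefore d(3*B_t^9/4) = (27*B_t^7) dt + (27*B_t^8/4) dB_t.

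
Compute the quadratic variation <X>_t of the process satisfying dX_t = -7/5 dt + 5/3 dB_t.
<X>_t = 25*t/9

For an Itô process dX_t = a(t) dt + b(t) dB_t, the quadratic variation is <X>_t = int_0^t b(s)^2 ds (the drift term does not contribute). Here b(s) = 5/3, so
  b(s)^2 = 25/9.
Integrating from 0 to t:
  <X>_t = int_0^t (25/9) ds = 25*t/9.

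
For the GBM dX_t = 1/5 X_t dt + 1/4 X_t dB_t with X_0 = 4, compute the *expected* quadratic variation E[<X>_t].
E[<X>_t] = 80*exp(37*t/80)/37 - 80/37

<X>_t = int_0^t ((1/4) * X_s)^2 ds. Taking expectation inside the integral: E[<X>_t] = (1/4)^2 * int_0^t E[X_s^2] ds. For GBM, E[X_s^2] = x_0^2 * exp((2 mu + sigma^2) s). Integrating:
  E[<X>_t] = (1/4)^2 * 4^2 * (exp((2*(1/5) + (1/4)^2) t) - 1) / (2*(1/5) + (1/4)^2)
           = (1/4)^2 * 4^2 * (exp((37/80) t) - 1) / (37/80) = 80*exp(37*t/80)/37 - 80/37.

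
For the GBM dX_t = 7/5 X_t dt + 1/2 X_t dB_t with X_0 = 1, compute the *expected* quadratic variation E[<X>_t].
E[<X>_t] = 5*exp(61*t/20)/61 - 5/61

<X>_t = int_0^t ((1/2) * X_s)^2 ds. Taking expectation inside the integral: E[<X>_t] = (1/2)^2 * int_0^t E[X_s^2] ds. For GBM, E[X_s^2] = x_0^2 * exp((2 mu + sigma^2) s). Integrating:
  E[<X>_t] = (1/2)^2 * 1^2 * (exp((2*(7/5) + (1/2)^2) t) - 1) / (2*(7/5) + (1/2)^2)
           = (1/2)^2 * 1^2 * (exp((61/20) t) - 1) / (61/20) = 5*exp(61*t/20)/61 - 5/61.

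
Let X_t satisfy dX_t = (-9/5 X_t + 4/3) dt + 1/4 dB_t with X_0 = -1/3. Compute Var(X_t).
Var(X_t) = 5/288 - 5*exp(-18*t/5)/288

The variance V(t) = Var(X_t) satisfies V'(t) = 2 a V(t) + c^2 with V(0) = 0 (drift coefficient is linear in X, diffusion is constant). With a = -9/5, c = 1/4, the solution is
  V(t) = (c^2 / (2 a)) * (exp(2 a t) - 1)
       = ((1/4)^2 / (2*(-9/5))) * (exp((-18/5) t) - 1)
       = 5/288 - 5*exp(-18*t/5)/288.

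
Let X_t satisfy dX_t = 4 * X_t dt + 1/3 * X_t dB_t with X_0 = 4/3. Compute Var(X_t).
Var(X_t) = 16*(exp(t/9) - 1)*exp(8*t)/9

For GBM dX = mu X dt + sigma X dB with X_0 = x_0, apply Itô to Y = log X: dY = (mu - sigma^2/2) dt + sigma dB, so Y_t = log(x_0) + (mu - sigma^2/2) t + sigma B_t and hence X_t = x_0 * exp((mu - sigma^2/2) t + sigma B_t).
With mu = 4, sigma = 1/3, x_0 = 4/3, this gives:
  X_t = 4/3 * exp((71/18) * t + (1/3) * B_t).
Since sigma*B_t ~ Normal(0, sigma^2 t), E[exp(sigma*B_t)] = exp(sigma^2 t / 2); so E[X_t] = x_0 * exp((mu - sigma^2/2) t) * exp(sigma^2 t / 2) = x_0 * exp(mu t) = 4*exp(4*t)/3.
Var(X_t) = E[X_t^2] - (E[X_t])^2 = x_0^2 * exp(2 mu t) * (exp(sigma^2 t) - 1) = 16*(exp(t/9) - 1)*exp(8*t)/9.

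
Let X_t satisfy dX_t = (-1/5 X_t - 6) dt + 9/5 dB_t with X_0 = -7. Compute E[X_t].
E[X_t] = -30 + 23*exp(-t/5)

Taking expectations and using E[dB_t] = 0, the mean m(t) = E[X_t] satisfies the ODE m'(t) = a m(t) + b with m(0) = x_0. With a = -1/5, b = -6, x_0 = -7, the solution is
  m(t) = x_0 * exp(a t) + (b/a) * (exp(a t) - 1)
       = (-7) * exp((-1/5) t) + ((-6)/(-1/5)) * (exp((-1/5) t) - 1)
       = -30 + 23*exp(-t/5).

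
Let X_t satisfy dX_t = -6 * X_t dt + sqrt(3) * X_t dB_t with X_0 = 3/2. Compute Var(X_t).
Var(X_t) = (9*exp(3*t) - 9)*exp(-12*t)/4

For GBM dX = mu X dt + sigma X dB with X_0 = x_0, apply Itô to Y = log X: dY = (mu - sigma^2/2) dt + sigma dB, so Y_t = log(x_0) + (mu - sigma^2/2) t + sigma B_t and hence X_t = x_0 * exp((mu - sigma^2/2) t + sigma B_t).
With mu = -6, sigma = sqrt(3), x_0 = 3/2, this gives:
  X_t = 3/2 * exp((-15/2) * t + (sqrt(3)) * B_t).
Since sigma*B_t ~ Normal(0, sigma^2 t), E[exp(sigma*B_t)] = exp(sigma^2 t / 2); so E[X_t] = x_0 * exp((mu - sigma^2/2) t) * exp(sigma^2 t / 2) = x_0 * exp(mu t) = 3*exp(-6*t)/2.
Var(X_t) = E[X_t^2] - (E[X_t])^2 = x_0^2 * exp(2 mu t) * (exp(sigma^2 t) - 1) = (9*exp(3*t) - 9)*exp(-12*t)/4.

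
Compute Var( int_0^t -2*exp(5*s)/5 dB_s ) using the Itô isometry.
Var = 2*exp(10*t)/125 - 2/125

The Itô integral of a deterministic integrand f(s) has mean 0 because each increment f(s) * (B_{s+ds} - B_s) has mean 0. By the Itô isometry:
  Var( int_0^t f(s) dB_s ) = E[ (int_0^t f(s) dB_s)^2 ] = int_0^t f(s)^2 ds.
Here f(s) = -2*exp(5*s)/5, so f(s)^2 = 4*exp(10*s)/25. Integrate:
  int_0^t (4*exp(10*s)/25) ds = 2*exp(10*t)/125 - 2/125.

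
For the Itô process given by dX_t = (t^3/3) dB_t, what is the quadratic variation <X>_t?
<X>_t = t^7/63

For an Itô process dX_t = a(t) dt + b(t) dB_t, the quadratic variation is <X>_t = int_0^t b(s)^2 ds (the drift term does not contribute). Here b(s) = s^3/3, so
  b(s)^2 = s^6/9.
Integrating from 0 to t:
  <X>_t = int_0^t (s^6/9) ds = t^7/63.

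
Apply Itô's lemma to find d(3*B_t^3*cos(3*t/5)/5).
d(3*B_t^3*cos(3*t/5)/5) = (9*B_t*(-B_t^2*sin(3*t/5) + 5*cos(3*t/5))/25) dt + (9*B_t^2*cos(3*t/5)/5) dB_t

Itô's formula for f(t, x): d f(t, B_t) = (f_t + (1/2) f_xx) dt + f_x dB_t. Compute partials of f(t, x) = 3*x^3*cos(3*t/5)/5:
  f_t(t,x)  = -9*x^3*sin(3*t/5)/25
  f_x(t,x)  = 9*x^2*cos(3*t/5)/5
  f_xx(t,x) = 18*x*cos(3*t/5)/5
Assemble drift = f_t + (1/2) f_xx = 9*x*(-x^2*sin(3*t/5) + 5*cos(3*t/5))/25 and diffusion = f_x = 9*x^2*cos(3*t/5)/5. Substituting x = B_t:
  d(3*B_t^3*cos(3*t/5)/5) = (9*B_t*(-B_t^2*sin(3*t/5) + 5*cos(3*t/5))/25) dt + (9*B_t^2*cos(3*t/5)/5) dB_t.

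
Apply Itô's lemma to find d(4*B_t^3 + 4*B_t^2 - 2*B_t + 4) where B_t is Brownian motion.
d(4*B_t^3 + 4*B_t^2 - 2*B_t + 4) = (12*B_t + 4) dt + (12*B_t^2 + 8*B_t - 2) dB_t

Itô's formula for f(B_t) gives d f(B_t) = f'(B_t) dB_t + (1/2) f''(B_t) dt. Compute derivatives of f(x) = 4*x^3 + 4*x^2 - 2*x + 4:
  f'(x)  = 12*x^2 + 8*x - 2
  f''(x) = 24*x + 8
Substitute x = B_t and multiply the f'' term by 1/2:
  drift     = (1/2) * (24*x + 8) evaluated at B_t = 12*B_t + 4
  diffusion = (12*x^2 + 8*x - 2) evaluated at B_t = 12*B_t^2 + 8*B_t - 2
Therefore d(4*B_t^3 + 4*B_t^2 - 2*B_t + 4) = (12*B_t + 4) dt + (12*B_t^2 + 8*B_t - 2) dB_t.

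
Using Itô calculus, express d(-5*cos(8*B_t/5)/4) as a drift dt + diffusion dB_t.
d(-5*cos(8*B_t/5)/4) = (8*cos(8*B_t/5)/5) dt + (2*sin(8*B_t/5)) dB_t

Itô's formula for f(B_t) gives d f(B_t) = f'(B_t) dB_t + (1/2) f''(B_t) dt. Compute derivatives of f(x) = -5*cos(8*x/5)/4:
  f'(x)  = 2*sin(8*x/5)
  f''(x) = 16*cos(8*x/5)/5
Substitute x = B_t and multiply the f'' term by 1/2:
  drift     = (1/2) * (16*cos(8*x/5)/5) evaluated at B_t = 8*cos(8*B_t/5)/5
  diffusion = (2*sin(8*x/5)) evaluated at B_t = 2*sin(8*B_t/5)
Therefore d(-5*cos(8*B_t/5)/4) = (8*cos(8*B_t/5)/5) dt + (2*sin(8*B_t/5)) dB_t.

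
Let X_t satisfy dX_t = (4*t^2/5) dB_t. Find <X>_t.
<X>_t = 16*t^5/125

For an Itô process dX_t = a(t) dt + b(t) dB_t, the quadratic variation is <X>_t = int_0^t b(s)^2 ds (the drift term does not contribute). Here b(s) = 4*s^2/5, so
  b(s)^2 = 16*s^4/25.
Integrating from 0 to t:
  <X>_t = int_0^t (16*s^4/25) ds = 16*t^5/125.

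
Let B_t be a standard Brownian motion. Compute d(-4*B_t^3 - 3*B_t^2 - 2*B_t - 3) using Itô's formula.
d(-4*B_t^3 - 3*B_t^2 - 2*B_t - 3) = (-12*B_t - 3) dt + (-12*B_t^2 - 6*B_t - 2) dB_t

Itô's formula for f(B_t) gives d f(B_t) = f'(B_t) dB_t + (1/2) f''(B_t) dt. Compute derivatives of f(x) = -4*x^3 - 3*x^2 - 2*x - 3:
  f'(x)  = -12*x^2 - 6*x - 2
  f''(x) = -24*x - 6
Substitute x = B_t and multiply the f'' term by 1/2:
  drift     = (1/2) * (-24*x - 6) evaluated at B_t = -12*B_t - 3
  diffusion = (-12*x^2 - 6*x - 2) evaluated at B_t = -12*B_t^2 - 6*B_t - 2
Therefore d(-4*B_t^3 - 3*B_t^2 - 2*B_t - 3) = (-12*B_t - 3) dt + (-12*B_t^2 - 6*B_t - 2) dB_t.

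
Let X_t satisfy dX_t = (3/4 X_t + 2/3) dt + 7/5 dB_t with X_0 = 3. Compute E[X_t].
E[X_t] = 35*exp(3*t/4)/9 - 8/9

Taking expectations and using E[dB_t] = 0, the mean m(t) = E[X_t] satisfies the ODE m'(t) = a m(t) + b with m(0) = x_0. With a = 3/4, b = 2/3, x_0 = 3, the solution is
  m(t) = x_0 * exp(a t) + (b/a) * (exp(a t) - 1)
       = 3 * exp((3/4) t) + ((2/3)/(3/4)) * (exp((3/4) t) - 1)
       = 35*exp(3*t/4)/9 - 8/9.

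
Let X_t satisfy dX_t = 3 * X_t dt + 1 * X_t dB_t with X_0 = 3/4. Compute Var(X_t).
Var(X_t) = 9*(exp(t) - 1)*exp(6*t)/16

For GBM dX = mu X dt + sigma X dB with X_0 = x_0, apply Itô to Y = log X: dY = (mu - sigma^2/2) dt + sigma dB, so Y_t = log(x_0) + (mu - sigma^2/2) t + sigma B_t and hence X_t = x_0 * exp((mu - sigma^2/2) t + sigma B_t).
With mu = 3, sigma = 1, x_0 = 3/4, this gives:
  X_t = 3/4 * exp((5/2) * t + (1) * B_t).
Since sigma*B_t ~ Normal(0, sigma^2 t), E[exp(sigma*B_t)] = exp(sigma^2 t / 2); so E[X_t] = x_0 * exp((mu - sigma^2/2) t) * exp(sigma^2 t / 2) = x_0 * exp(mu t) = 3*exp(3*t)/4.
Var(X_t) = E[X_t^2] - (E[X_t])^2 = x_0^2 * exp(2 mu t) * (exp(sigma^2 t) - 1) = 9*(exp(t) - 1)*exp(6*t)/16.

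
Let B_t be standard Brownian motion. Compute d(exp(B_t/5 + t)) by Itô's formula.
d(exp(B_t/5 + t)) = (51*exp(B_t/5 + t)/50) dt + (exp(B_t/5 + t)/5) dB_t

Itô's formula for f(t, x): d f(t, B_t) = (f_t + (1/2) f_xx) dt + f_x dB_t. Compute partials of f(t, x) = exp(t + x/5):
  f_t(t,x)  = exp(t + x/5)
  f_x(t,x)  = exp(t + x/5)/5
  f_xx(t,x) = exp(t + x/5)/25
Assemble drift = f_t + (1/2) f_xx = 51*exp(t + x/5)/50 and diffusion = f_x = exp(t + x/5)/5. Substituting x = B_t:
  d(exp(B_t/5 + t)) = (51*exp(B_t/5 + t)/50) dt + (exp(B_t/5 + t)/5) dB_t.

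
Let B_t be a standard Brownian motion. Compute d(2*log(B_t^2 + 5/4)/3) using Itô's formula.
d(2*log(B_t^2 + 5/4)/3) = (8*(5 - 4*B_t^2)/(3*(4*B_t^2 + 5)^2)) dt + (16*B_t/(3*(4*B_t^2 + 5))) dB_t

Itô's formula for f(B_t) gives d f(B_t) = f'(B_t) dB_t + (1/2) f''(B_t) dt. Compute derivatives of f(x) = 2*log(x^2 + 5/4)/3:
  f'(x)  = 16*x/(3*(4*x^2 + 5))
  f''(x) = 16*(5 - 4*x^2)/(3*(4*x^2 + 5)^2)
Substitute x = B_t and multiply the f'' term by 1/2:
  drift     = (1/2) * (16*(5 - 4*x^2)/(3*(4*x^2 + 5)^2)) evaluated at B_t = 8*(5 - 4*B_t^2)/(3*(4*B_t^2 + 5)^2)
  diffusion = (16*x/(3*(4*x^2 + 5))) evaluated at B_t = 16*B_t/(3*(4*B_t^2 + 5))
Therefore d(2*log(B_t^2 + 5/4)/3) = (8*(5 - 4*B_t^2)/(3*(4*B_t^2 + 5)^2)) dt + (16*B_t/(3*(4*B_t^2 + 5))) dB_t.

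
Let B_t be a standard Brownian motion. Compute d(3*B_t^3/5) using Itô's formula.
d(3*B_t^3/5) = (9*B_t/5) dt + (9*B_t^2/5) dB_t

Itô's formula for f(B_t) gives d f(B_t) = f'(B_t) dB_t + (1/2) f''(B_t) dt. Compute derivatives of f(x) = 3*x^3/5:
  f'(x)  = 9*x^2/5
  f''(x) = 18*x/5
Substitute x = B_t and multiply the f'' term by 1/2:
  drift     = (1/2) * (18*x/5) evaluated at B_t = 9*B_t/5
  diffusion = (9*x^2/5) evaluated at B_t = 9*B_t^2/5
Therefore d(3*B_t^3/5) = (9*B_t/5) dt + (9*B_t^2/5) dB_t.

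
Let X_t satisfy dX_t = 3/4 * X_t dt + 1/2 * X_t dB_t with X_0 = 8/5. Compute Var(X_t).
Var(X_t) = 64*(exp(t/4) - 1)*exp(3*t/2)/25

For GBM dX = mu X dt + sigma X dB with X_0 = x_0, apply Itô to Y = log X: dY = (mu - sigma^2/2) dt + sigma dB, so Y_t = log(x_0) + (mu - sigma^2/2) t + sigma B_t and hence X_t = x_0 * exp((mu - sigma^2/2) t + sigma B_t).
With mu = 3/4, sigma = 1/2, x_0 = 8/5, this gives:
  X_t = 8/5 * exp((5/8) * t + (1/2) * B_t).
Since sigma*B_t ~ Normal(0, sigma^2 t), E[exp(sigma*B_t)] = exp(sigma^2 t / 2); so E[X_t] = x_0 * exp((mu - sigma^2/2) t) * exp(sigma^2 t / 2) = x_0 * exp(mu t) = 8*exp(3*t/4)/5.
Var(X_t) = E[X_t^2] - (E[X_t])^2 = x_0^2 * exp(2 mu t) * (exp(sigma^2 t) - 1) = 64*(exp(t/4) - 1)*exp(3*t/2)/25.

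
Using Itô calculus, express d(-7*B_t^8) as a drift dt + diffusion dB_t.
d(-7*B_t^8) = (-196*B_t^6) dt + (-56*B_t^7) dB_t

Itô's formula for f(B_t) gives d f(B_t) = f'(B_t) dB_t + (1/2) f''(B_t) dt. Compute derivatives of f(x) = -7*x^8:
  f'(x)  = -56*x^7
  f''(x) = -392*x^6
Substitute x = B_t and multiply the f'' term by 1/2:
  drift     = (1/2) * (-392*x^6) evaluated at B_t = -196*B_t^6
  diffusion = (-56*x^7) evaluated at B_t = -56*B_t^7
Therefore d(-7*B_t^8) = (-196*B_t^6) dt + (-56*B_t^7) dB_t.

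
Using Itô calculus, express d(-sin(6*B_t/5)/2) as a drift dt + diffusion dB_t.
d(-sin(6*B_t/5)/2) = (9*sin(6*B_t/5)/25) dt + (-3*cos(6*B_t/5)/5) dB_t

Itô's formula for f(B_t) gives d f(B_t) = f'(B_t) dB_t + (1/2) f''(B_t) dt. Compute derivatives of f(x) = -sin(6*x/5)/2:
  f'(x)  = -3*cos(6*x/5)/5
  f''(x) = 18*sin(6*x/5)/25
Substitute x = B_t and multiply the f'' term by 1/2:
  drift     = (1/2) * (18*sin(6*x/5)/25) evaluated at B_t = 9*sin(6*B_t/5)/25
  diffusion = (-3*cos(6*x/5)/5) evaluated at B_t = -3*cos(6*B_t/5)/5
Therefore d(-sin(6*B_t/5)/2) = (9*sin(6*B_t/5)/25) dt + (-3*cos(6*B_t/5)/5) dB_t.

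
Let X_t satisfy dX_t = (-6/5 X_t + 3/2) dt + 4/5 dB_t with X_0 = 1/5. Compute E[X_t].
E[X_t] = 5/4 - 21*exp(-6*t/5)/20

Taking expectations and using E[dB_t] = 0, the mean m(t) = E[X_t] satisfies the ODE m'(t) = a m(t) + b with m(0) = x_0. With a = -6/5, b = 3/2, x_0 = 1/5, the solution is
  m(t) = x_0 * exp(a t) + (b/a) * (exp(a t) - 1)
       = (1/5) * exp((-6/5) t) + ((3/2)/(-6/5)) * (exp((-6/5) t) - 1)
       = 5/4 - 21*exp(-6*t/5)/20.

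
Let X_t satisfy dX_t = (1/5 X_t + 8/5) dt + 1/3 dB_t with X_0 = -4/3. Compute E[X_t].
E[X_t] = 20*exp(t/5)/3 - 8

Taking expectations and using E[dB_t] = 0, the mean m(t) = E[X_t] satisfies the ODE m'(t) = a m(t) + b with m(0) = x_0. With a = 1/5, b = 8/5, x_0 = -4/3, the solution is
  m(t) = x_0 * exp(a t) + (b/a) * (exp(a t) - 1)
       = (-4/3) * exp((1/5) t) + ((8/5)/(1/5)) * (exp((1/5) t) - 1)
       = 20*exp(t/5)/3 - 8.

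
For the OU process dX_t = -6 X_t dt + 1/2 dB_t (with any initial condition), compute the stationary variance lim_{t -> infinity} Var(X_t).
lim Var(X_t) = 1/48

The OU SDE dX = -theta X dt + sigma dB admits the integrating factor exp(theta t): d(exp(theta t) X_t) = sigma exp(theta t) dB_t. Integrating from 0 to t gives X_t = x_0 * exp(-theta t) + sigma * int_0^t exp(-theta (t-s)) dB_s for any initial x_0. The Itô integral has variance (by the Itô isometry) sigma^2 * int_0^t exp(-2 theta (t - s)) ds = sigma^2 * (1 - exp(-2 theta t)) / (2 theta), independent of x_0.
With theta = 6, sigma = 1/2:
  Var(X_t) = (1/2)^2 * (1 - exp(-2*6 t)) / (2 * 6) = 1/48 - exp(-12*t)/48.
As t -> infinity, exp(-2*6 t) -> 0, so the stationary variance is sigma^2 / (2 theta) = 1/48.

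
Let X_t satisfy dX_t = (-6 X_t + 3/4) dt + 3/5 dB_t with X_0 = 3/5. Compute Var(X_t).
Var(X_t) = 3/100 - 3*exp(-12*t)/100

The variance V(t) = Var(X_t) satisfies V'(t) = 2 a V(t) + c^2 with V(0) = 0 (drift coefficient is linear in X, diffusion is constant). With a = -6, c = 3/5, the solution is
  V(t) = (c^2 / (2 a)) * (exp(2 a t) - 1)
       = ((3/5)^2 / (2*(-6))) * (exp((-12) t) - 1)
       = 3/100 - 3*exp(-12*t)/100.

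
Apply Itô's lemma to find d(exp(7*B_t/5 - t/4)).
d(exp(7*B_t/5 - t/4)) = (73*exp(7*B_t/5 - t/4)/100) dt + (7*exp(7*B_t/5 - t/4)/5) dB_t

Itô's formula for f(t, x): d f(t, B_t) = (f_t + (1/2) f_xx) dt + f_x dB_t. Compute partials of f(t, x) = exp(-t/4 + 7*x/5):
  f_t(t,x)  = -exp(-t/4 + 7*x/5)/4
  f_x(t,x)  = 7*exp(-t/4 + 7*x/5)/5
  f_xx(t,x) = 49*exp(-t/4 + 7*x/5)/25
Assemble drift = f_t + (1/2) f_xx = 73*exp(-t/4 + 7*x/5)/100 and diffusion = f_x = 7*exp(-t/4 + 7*x/5)/5. Substituting x = B_t:
  d(exp(7*B_t/5 - t/4)) = (73*exp(7*B_t/5 - t/4)/100) dt + (7*exp(7*B_t/5 - t/4)/5) dB_t.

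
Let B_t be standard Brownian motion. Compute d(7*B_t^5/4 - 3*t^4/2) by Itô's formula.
d(7*B_t^5/4 - 3*t^4/2) = (35*B_t^3/2 - 6*t^3) dt + (35*B_t^4/4) dB_t

Itô's formula for f(t, x): d f(t, B_t) = (f_t + (1/2) f_xx) dt + f_x dB_t. Compute partials of f(t, x) = -3*t^4/2 + 7*x^5/4:
  f_t(t,x)  = -6*t^3
  f_x(t,x)  = 35*x^4/4
  f_xx(t,x) = 35*x^3
Assemble drift = f_t + (1/2) f_xx = -6*t^3 + 35*x^3/2 and diffusion = f_x = 35*x^4/4. Substituting x = B_t:
  d(7*B_t^5/4 - 3*t^4/2) = (35*B_t^3/2 - 6*t^3) dt + (35*B_t^4/4) dB_t.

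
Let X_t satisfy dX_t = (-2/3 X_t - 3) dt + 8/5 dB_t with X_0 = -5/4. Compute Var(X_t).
Var(X_t) = 48/25 - 48*exp(-4*t/3)/25

The variance V(t) = Var(X_t) satisfies V'(t) = 2 a V(t) + c^2 with V(0) = 0 (drift coefficient is linear in X, diffusion is constant). With a = -2/3, c = 8/5, the solution is
  V(t) = (c^2 / (2 a)) * (exp(2 a t) - 1)
       = ((8/5)^2 / (2*(-2/3))) * (exp((-4/3) t) - 1)
       = 48/25 - 48*exp(-4*t/3)/25.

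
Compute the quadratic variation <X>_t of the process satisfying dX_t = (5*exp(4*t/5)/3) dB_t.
<X>_t = 125*exp(8*t/5)/72 - 125/72

For an Itô process dX_t = a(t) dt + b(t) dB_t, the quadratic variation is <X>_t = int_0^t b(s)^2 ds (the drift term does not contribute). Here b(s) = 5*exp(4*s/5)/3, so
  b(s)^2 = 25*exp(8*s/5)/9.
Integrating from 0 to t:
  <X>_t = int_0^t (25*exp(8*s/5)/9) ds = 125*exp(8*t/5)/72 - 125/72.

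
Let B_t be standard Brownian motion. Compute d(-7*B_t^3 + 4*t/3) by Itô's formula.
d(-7*B_t^3 + 4*t/3) = (4/3 - 21*B_t) dt + (-21*B_t^2) dB_t

Itô's formula for f(t, x): d f(t, B_t) = (f_t + (1/2) f_xx) dt + f_x dB_t. Compute partials of f(t, x) = 4*t/3 - 7*x^3:
  f_t(t,x)  = 4/3
  f_x(t,x)  = -21*x^2
  f_xx(t,x) = -42*x
Assemble drift = f_t + (1/2) f_xx = 4/3 - 21*x and diffusion = f_x = -21*x^2. Substituting x = B_t:
  d(-7*B_t^3 + 4*t/3) = (4/3 - 21*B_t) dt + (-21*B_t^2) dB_t.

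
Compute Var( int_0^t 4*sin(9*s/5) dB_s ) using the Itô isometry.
Var = 8*t - 20*sin(18*t/5)/9

The Itô integral of a deterministic integrand f(s) has mean 0 because each increment f(s) * (B_{s+ds} - B_s) has mean 0. By the Itô isometry:
  Var( int_0^t f(s) dB_s ) = E[ (int_0^t f(s) dB_s)^2 ] = int_0^t f(s)^2 ds.
Here f(s) = 4*sin(9*s/5), so f(s)^2 = 16*sin(9*s/5)^2. Integrate:
  int_0^t (16*sin(9*s/5)^2) ds = 8*t - 20*sin(18*t/5)/9.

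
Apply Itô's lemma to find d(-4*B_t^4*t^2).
d(-4*B_t^4*t^2) = (8*B_t^2*t*(-B_t^2 - 3*t)) dt + (-16*B_t^3*t^2) dB_t

Itô's formula for f(t, x): d f(t, B_t) = (f_t + (1/2) f_xx) dt + f_x dB_t. Compute partials of f(t, x) = -4*t^2*x^4:
  f_t(t,x)  = -8*t*x^4
  f_x(t,x)  = -16*t^2*x^3
  f_xx(t,x) = -48*t^2*x^2
Assemble drift = f_t + (1/2) f_xx = 8*t*x^2*(-3*t - x^2) and diffusion = f_x = -16*t^2*x^3. Substituting x = B_t:
  d(-4*B_t^4*t^2) = (8*B_t^2*t*(-B_t^2 - 3*t)) dt + (-16*B_t^3*t^2) dB_t.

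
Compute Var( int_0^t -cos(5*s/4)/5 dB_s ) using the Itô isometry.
Var = t/50 + sin(5*t/2)/125

The Itô integral of a deterministic integrand f(s) has mean 0 because each increment f(s) * (B_{s+ds} - B_s) has mean 0. By the Itô isometry:
  Var( int_0^t f(s) dB_s ) = E[ (int_0^t f(s) dB_s)^2 ] = int_0^t f(s)^2 ds.
Here f(s) = -cos(5*s/4)/5, so f(s)^2 = cos(5*s/4)^2/25. Integrate:
  int_0^t (cos(5*s/4)^2/25) ds = t/50 + sin(5*t/2)/125.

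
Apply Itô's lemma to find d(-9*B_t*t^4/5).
d(-9*B_t*t^4/5) = (-36*B_t*t^3/5) dt + (-9*t^4/5) dB_t

Itô's formula for f(t, x): d f(t, B_t) = (f_t + (1/2) f_xx) dt + f_x dB_t. Compute partials of f(t, x) = -9*t^4*x/5:
  f_t(t,x)  = -36*t^3*x/5
  f_x(t,x)  = -9*t^4/5
  f_xx(t,x) = 0
Assemble drift = f_t + (1/2) f_xx = -36*t^3*x/5 and diffusion = f_x = -9*t^4/5. Substituting x = B_t:
  d(-9*B_t*t^4/5) = (-36*B_t*t^3/5) dt + (-9*t^4/5) dB_t.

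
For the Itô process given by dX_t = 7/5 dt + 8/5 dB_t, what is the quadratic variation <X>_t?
<X>_t = 64*t/25

For an Itô process dX_t = a(t) dt + b(t) dB_t, the quadratic variation is <X>_t = int_0^t b(s)^2 ds (the drift term does not contribute). Here b(s) = 8/5, so
  b(s)^2 = 64/25.
Integrating from 0 to t:
  <X>_t = int_0^t (64/25) ds = 64*t/25.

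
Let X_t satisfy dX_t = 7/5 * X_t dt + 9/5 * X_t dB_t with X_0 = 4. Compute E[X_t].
E[X_t] = 4*exp(7*t/5)

For GBM dX = mu X dt + sigma X dB with X_0 = x_0, apply Itô to Y = log X: dY = (mu - sigma^2/2) dt + sigma dB, so Y_t = log(x_0) + (mu - sigma^2/2) t + sigma B_t and hence X_t = x_0 * exp((mu - sigma^2/2) t + sigma B_t).
With mu = 7/5, sigma = 9/5, x_0 = 4, this gives:
  X_t = 4 * exp((-11/50) * t + (9/5) * B_t).
Since sigma*B_t ~ Normal(0, sigma^2 t), E[exp(sigma*B_t)] = exp(sigma^2 t / 2); so E[X_t] = x_0 * exp((mu - sigma^2/2) t) * exp(sigma^2 t / 2) = x_0 * exp(mu t) = 4*exp(7*t/5).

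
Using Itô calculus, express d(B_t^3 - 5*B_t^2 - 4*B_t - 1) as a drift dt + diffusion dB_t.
d(B_t^3 - 5*B_t^2 - 4*B_t - 1) = (3*B_t - 5) dt + (3*B_t^2 - 10*B_t - 4) dB_t

Itô's formula for f(B_t) gives d f(B_t) = f'(B_t) dB_t + (1/2) f''(B_t) dt. Compute derivatives of f(x) = x^3 - 5*x^2 - 4*x - 1:
  f'(x)  = 3*x^2 - 10*x - 4
  f''(x) = 6*x - 10
Substitute x = B_t and multiply the f'' term by 1/2:
  drift     = (1/2) * (6*x - 10) evaluated at B_t = 3*B_t - 5
  diffusion = (3*x^2 - 10*x - 4) evaluated at B_t = 3*B_t^2 - 10*B_t - 4
Therefore d(B_t^3 - 5*B_t^2 - 4*B_t - 1) = (3*B_t - 5) dt + (3*B_t^2 - 10*B_t - 4) dB_t.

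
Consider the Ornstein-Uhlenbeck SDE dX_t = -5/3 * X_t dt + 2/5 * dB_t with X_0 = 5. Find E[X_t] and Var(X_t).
E[X_t] = 5*exp(-5*t/3); Var(X_t) = 6/125 - 6*exp(-10*t/3)/125

The OU SDE dX = -theta X dt + sigma dB admits the integrating factor exp(theta t): d(exp(theta t) X_t) = sigma exp(theta t) dB_t. Integrating from 0 to t:
  X_t = x_0 * exp(-theta t) + sigma * int_0^t exp(-theta (t-s)) dB_s.
The Itô integral has mean 0 and (by the Itô isometry) variance sigma^2 * int_0^t exp(-2 theta (t - s)) ds = sigma^2 * (1 - exp(-2 theta t)) / (2 theta).
With theta = 5/3, sigma = 2/5, x_0 = 5:
  E[X_t] = 5 * exp(-5/3 t) = 5*exp(-5*t/3)
  Var(X_t) = (2/5)^2 * (1 - exp(-2*5/3 t)) / (2 * 5/3) = 6/125 - 6*exp(-10*t/3)/125.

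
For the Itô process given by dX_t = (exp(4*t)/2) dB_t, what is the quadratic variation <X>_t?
<X>_t = exp(8*t)/32 - 1/32

For an Itô process dX_t = a(t) dt + b(t) dB_t, the quadratic variation is <X>_t = int_0^t b(s)^2 ds (the drift term does not contribute). Here b(s) = exp(4*s)/2, so
  b(s)^2 = exp(8*s)/4.
Integrating from 0 to t:
  <X>_t = int_0^t (exp(8*s)/4) ds = exp(8*t)/32 - 1/32.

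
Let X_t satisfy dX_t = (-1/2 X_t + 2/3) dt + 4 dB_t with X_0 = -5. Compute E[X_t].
E[X_t] = 4/3 - 19*exp(-t/2)/3

Taking expectations and using E[dB_t] = 0, the mean m(t) = E[X_t] satisfies the ODE m'(t) = a m(t) + b with m(0) = x_0. With a = -1/2, b = 2/3, x_0 = -5, the solution is
  m(t) = x_0 * exp(a t) + (b/a) * (exp(a t) - 1)
       = (-5) * exp((-1/2) t) + ((2/3)/(-1/2)) * (exp((-1/2) t) - 1)
       = 4/3 - 19*exp(-t/2)/3.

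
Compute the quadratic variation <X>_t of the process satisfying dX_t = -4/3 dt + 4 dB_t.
<X>_t = 16*t

For an Itô process dX_t = a(t) dt + b(t) dB_t, the quadratic variation is <X>_t = int_0^t b(s)^2 ds (the drift term does not contribute). Here b(s) = 4, so
  b(s)^2 = 16.
Integrating from 0 to t:
  <X>_t = int_0^t (16) ds = 16*t.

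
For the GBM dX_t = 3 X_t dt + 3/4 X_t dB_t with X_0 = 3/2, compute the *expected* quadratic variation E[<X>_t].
E[<X>_t] = 27*exp(105*t/16)/140 - 27/140

<X>_t = int_0^t ((3/4) * X_s)^2 ds. Taking expectation inside the integral: E[<X>_t] = (3/4)^2 * int_0^t E[X_s^2] ds. For GBM, E[X_s^2] = x_0^2 * exp((2 mu + sigma^2) s). Integrating:
  E[<X>_t] = (3/4)^2 * (3/2)^2 * (exp((2*3 + (3/4)^2) t) - 1) / (2*3 + (3/4)^2)
           = (3/4)^2 * (3/2)^2 * (exp((105/16) t) - 1) / (105/16) = 27*exp(105*t/16)/140 - 27/140.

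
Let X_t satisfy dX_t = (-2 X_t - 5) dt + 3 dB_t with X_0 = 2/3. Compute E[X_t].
E[X_t] = -5/2 + 19*exp(-2*t)/6

Taking expectations and using E[dB_t] = 0, the mean m(t) = E[X_t] satisfies the ODE m'(t) = a m(t) + b with m(0) = x_0. With a = -2, b = -5, x_0 = 2/3, the solution is
  m(t) = x_0 * exp(a t) + (b/a) * (exp(a t) - 1)
       = (2/3) * exp((-2) t) + ((-5)/(-2)) * (exp((-2) t) - 1)
       = -5/2 + 19*exp(-2*t)/6.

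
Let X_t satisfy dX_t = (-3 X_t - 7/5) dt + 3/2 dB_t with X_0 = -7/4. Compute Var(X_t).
Var(X_t) = 3/8 - 3*exp(-6*t)/8

The variance V(t) = Var(X_t) satisfies V'(t) = 2 a V(t) + c^2 with V(0) = 0 (drift coefficient is linear in X, diffusion is constant). With a = -3, c = 3/2, the solution is
  V(t) = (c^2 / (2 a)) * (exp(2 a t) - 1)
       = ((3/2)^2 / (2*(-3))) * (exp((-6) t) - 1)
       = 3/8 - 3*exp(-6*t)/8.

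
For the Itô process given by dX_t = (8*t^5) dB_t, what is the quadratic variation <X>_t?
<X>_t = 64*t^11/11

For an Itô process dX_t = a(t) dt + b(t) dB_t, the quadratic variation is <X>_t = int_0^t b(s)^2 ds (the drift term does not contribute). Here b(s) = 8*s^5, so
  b(s)^2 = 64*s^10.
Integrating from 0 to t:
  <X>_t = int_0^t (64*s^10) ds = 64*t^11/11.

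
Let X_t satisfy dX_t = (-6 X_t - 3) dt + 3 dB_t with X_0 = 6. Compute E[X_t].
E[X_t] = -1/2 + 13*exp(-6*t)/2

Taking expectations and using E[dB_t] = 0, the mean m(t) = E[X_t] satisfies the ODE m'(t) = a m(t) + b with m(0) = x_0. With a = -6, b = -3, x_0 = 6, the solution is
  m(t) = x_0 * exp(a t) + (b/a) * (exp(a t) - 1)
       = 6 * exp((-6) t) + ((-3)/(-6)) * (exp((-6) t) - 1)
       = -1/2 + 13*exp(-6*t)/2.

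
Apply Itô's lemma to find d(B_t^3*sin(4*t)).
d(B_t^3*sin(4*t)) = (B_t*(4*B_t^2*cos(4*t) + 3*sin(4*t))) dt + (3*B_t^2*sin(4*t)) dB_t

Itô's formula for f(t, x): d f(t, B_t) = (f_t + (1/2) f_xx) dt + f_x dB_t. Compute partials of f(t, x) = x^3*sin(4*t):
  f_t(t,x)  = 4*x^3*cos(4*t)
  f_x(t,x)  = 3*x^2*sin(4*t)
  f_xx(t,x) = 6*x*sin(4*t)
Assemble drift = f_t + (1/2) f_xx = x*(4*x^2*cos(4*t) + 3*sin(4*t)) and diffusion = f_x = 3*x^2*sin(4*t). Substituting x = B_t:
  d(B_t^3*sin(4*t)) = (B_t*(4*B_t^2*cos(4*t) + 3*sin(4*t))) dt + (3*B_t^2*sin(4*t)) dB_t.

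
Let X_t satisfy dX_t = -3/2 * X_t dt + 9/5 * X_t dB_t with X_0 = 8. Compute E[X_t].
E[X_t] = 8*exp(-3*t/2)

For GBM dX = mu X dt + sigma X dB with X_0 = x_0, apply Itô to Y = log X: dY = (mu - sigma^2/2) dt + sigma dB, so Y_t = log(x_0) + (mu - sigma^2/2) t + sigma B_t and hence X_t = x_0 * exp((mu - sigma^2/2) t + sigma B_t).
With mu = -3/2, sigma = 9/5, x_0 = 8, this gives:
  X_t = 8 * exp((-78/25) * t + (9/5) * B_t).
Since sigma*B_t ~ Normal(0, sigma^2 t), E[exp(sigma*B_t)] = exp(sigma^2 t / 2); so E[X_t] = x_0 * exp((mu - sigma^2/2) t) * exp(sigma^2 t / 2) = x_0 * exp(mu t) = 8*exp(-3*t/2).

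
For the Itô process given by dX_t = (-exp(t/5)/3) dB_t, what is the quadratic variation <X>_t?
<X>_t = 5*exp(2*t/5)/18 - 5/18

For an Itô process dX_t = a(t) dt + b(t) dB_t, the quadratic variation is <X>_t = int_0^t b(s)^2 ds (the drift term does not contribute). Here b(s) = -exp(s/5)/3, so
  b(s)^2 = exp(2*s/5)/9.
Integrating from 0 to t:
  <X>_t = int_0^t (exp(2*s/5)/9) ds = 5*exp(2*t/5)/18 - 5/18.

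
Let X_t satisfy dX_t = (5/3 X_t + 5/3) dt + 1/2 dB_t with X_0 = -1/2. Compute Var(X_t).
Var(X_t) = 3*exp(10*t/3)/40 - 3/40

The variance V(t) = Var(X_t) satisfies V'(t) = 2 a V(t) + c^2 with V(0) = 0 (drift coefficient is linear in X, diffusion is constant). With a = 5/3, c = 1/2, the solution is
  V(t) = (c^2 / (2 a)) * (exp(2 a t) - 1)
       = ((1/2)^2 / (2*(5/3))) * (exp((10/3) t) - 1)
       = 3*exp(10*t/3)/40 - 3/40.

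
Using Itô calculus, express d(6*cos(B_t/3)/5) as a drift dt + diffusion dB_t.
d(6*cos(B_t/3)/5) = (-cos(B_t/3)/15) dt + (-2*sin(B_t/3)/5) dB_t

Itô's formula for f(B_t) gives d f(B_t) = f'(B_t) dB_t + (1/2) f''(B_t) dt. Compute derivatives of f(x) = 6*cos(x/3)/5:
  f'(x)  = -2*sin(x/3)/5
  f''(x) = -2*cos(x/3)/15
Substitute x = B_t and multiply the f'' term by 1/2:
  drift     = (1/2) * (-2*cos(x/3)/15) evaluated at B_t = -cos(B_t/3)/15
  diffusion = (-2*sin(x/3)/5) evaluated at B_t = -2*sin(B_t/3)/5
Therefore d(6*cos(B_t/3)/5) = (-cos(B_t/3)/15) dt + (-2*sin(B_t/3)/5) dB_t.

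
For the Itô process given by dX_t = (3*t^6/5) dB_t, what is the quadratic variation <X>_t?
<X>_t = 9*t^13/325

For an Itô process dX_t = a(t) dt + b(t) dB_t, the quadratic variation is <X>_t = int_0^t b(s)^2 ds (the drift term does not contribute). Here b(s) = 3*s^6/5, so
  b(s)^2 = 9*s^12/25.
Integrating from 0 to t:
  <X>_t = int_0^t (9*s^12/25) ds = 9*t^13/325.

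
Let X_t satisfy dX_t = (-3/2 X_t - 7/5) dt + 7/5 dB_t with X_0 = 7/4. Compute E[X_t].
E[X_t] = -14/15 + 161*exp(-3*t/2)/60

Taking expectations and using E[dB_t] = 0, the mean m(t) = E[X_t] satisfies the ODE m'(t) = a m(t) + b with m(0) = x_0. With a = -3/2, b = -7/5, x_0 = 7/4, the solution is
  m(t) = x_0 * exp(a t) + (b/a) * (exp(a t) - 1)
       = (7/4) * exp((-3/2) t) + ((-7/5)/(-3/2)) * (exp((-3/2) t) - 1)
       = -14/15 + 161*exp(-3*t/2)/60.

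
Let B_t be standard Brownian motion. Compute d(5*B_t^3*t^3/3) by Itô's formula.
d(5*B_t^3*t^3/3) = (5*B_t*t^2*(B_t^2 + t)) dt + (5*B_t^2*t^3) dB_t

Itô's formula for f(t, x): d f(t, B_t) = (f_t + (1/2) f_xx) dt + f_x dB_t. Compute partials of f(t, x) = 5*t^3*x^3/3:
  f_t(t,x)  = 5*t^2*x^3
  f_x(t,x)  = 5*t^3*x^2
  f_xx(t,x) = 10*t^3*x
Assemble drift = f_t + (1/2) f_xx = 5*t^2*x*(t + x^2) and diffusion = f_x = 5*t^3*x^2. Substituting x = B_t:
  d(5*B_t^3*t^3/3) = (5*B_t*t^2*(B_t^2 + t)) dt + (5*B_t^2*t^3) dB_t.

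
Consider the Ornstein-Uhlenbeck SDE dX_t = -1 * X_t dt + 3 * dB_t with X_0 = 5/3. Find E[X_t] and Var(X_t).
E[X_t] = 5*exp(-t)/3; Var(X_t) = 9/2 - 9*exp(-2*t)/2

The OU SDE dX = -theta X dt + sigma dB admits the integrating factor exp(theta t): d(exp(theta t) X_t) = sigma exp(theta t) dB_t. Integrating from 0 to t:
  X_t = x_0 * exp(-theta t) + sigma * int_0^t exp(-theta (t-s)) dB_s.
The Itô integral has mean 0 and (by the Itô isometry) variance sigma^2 * int_0^t exp(-2 theta (t - s)) ds = sigma^2 * (1 - exp(-2 theta t)) / (2 theta).
With theta = 1, sigma = 3, x_0 = 5/3:
  E[X_t] = 5/3 * exp(-1 t) = 5*exp(-t)/3
  Var(X_t) = (3)^2 * (1 - exp(-2*1 t)) / (2 * 1) = 9/2 - 9*exp(-2*t)/2.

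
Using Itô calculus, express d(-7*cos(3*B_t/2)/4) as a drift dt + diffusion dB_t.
d(-7*cos(3*B_t/2)/4) = (63*cos(3*B_t/2)/32) dt + (21*sin(3*B_t/2)/8) dB_t

Itô's formula for f(B_t) gives d f(B_t) = f'(B_t) dB_t + (1/2) f''(B_t) dt. Compute derivatives of f(x) = -7*cos(3*x/2)/4:
  f'(x)  = 21*sin(3*x/2)/8
  f''(x) = 63*cos(3*x/2)/16
Substitute x = B_t and multiply the f'' term by 1/2:
  drift     = (1/2) * (63*cos(3*x/2)/16) evaluated at B_t = 63*cos(3*B_t/2)/32
  diffusion = (21*sin(3*x/2)/8) evaluated at B_t = 21*sin(3*B_t/2)/8
Therefore d(-7*cos(3*B_t/2)/4) = (63*cos(3*B_t/2)/32) dt + (21*sin(3*B_t/2)/8) dB_t.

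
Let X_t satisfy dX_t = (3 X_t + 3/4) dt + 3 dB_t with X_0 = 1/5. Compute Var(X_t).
Var(X_t) = 3*exp(6*t)/2 - 3/2

The variance V(t) = Var(X_t) satisfies V'(t) = 2 a V(t) + c^2 with V(0) = 0 (drift coefficient is linear in X, diffusion is constant). With a = 3, c = 3, the solution is
  V(t) = (c^2 / (2 a)) * (exp(2 a t) - 1)
       = (3^2 / (2*3)) * (exp(6 t) - 1)
       = 3*exp(6*t)/2 - 3/2.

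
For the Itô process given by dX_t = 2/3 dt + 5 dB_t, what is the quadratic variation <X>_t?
<X>_t = 25*t

For an Itô process dX_t = a(t) dt + b(t) dB_t, the quadratic variation is <X>_t = int_0^t b(s)^2 ds (the drift term does not contribute). Here b(s) = 5, so
  b(s)^2 = 25.
Integrating from 0 to t:
  <X>_t = int_0^t (25) ds = 25*t.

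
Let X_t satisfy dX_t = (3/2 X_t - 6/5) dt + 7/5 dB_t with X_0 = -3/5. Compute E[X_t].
E[X_t] = 4/5 - 7*exp(3*t/2)/5

Taking expectations and using E[dB_t] = 0, the mean m(t) = E[X_t] satisfies the ODE m'(t) = a m(t) + b with m(0) = x_0. With a = 3/2, b = -6/5, x_0 = -3/5, the solution is
  m(t) = x_0 * exp(a t) + (b/a) * (exp(a t) - 1)
       = (-3/5) * exp((3/2) t) + ((-6/5)/(3/2)) * (exp((3/2) t) - 1)
       = 4/5 - 7*exp(3*t/2)/5.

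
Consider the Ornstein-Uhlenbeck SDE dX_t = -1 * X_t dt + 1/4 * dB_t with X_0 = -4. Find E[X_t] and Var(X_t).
E[X_t] = -4*exp(-t); Var(X_t) = 1/32 - exp(-2*t)/32

The OU SDE dX = -theta X dt + sigma dB admits the integrating factor exp(theta t): d(exp(theta t) X_t) = sigma exp(theta t) dB_t. Integrating from 0 to t:
  X_t = x_0 * exp(-theta t) + sigma * int_0^t exp(-theta (t-s)) dB_s.
The Itô integral has mean 0 and (by the Itô isometry) variance sigma^2 * int_0^t exp(-2 theta (t - s)) ds = sigma^2 * (1 - exp(-2 theta t)) / (2 theta).
With theta = 1, sigma = 1/4, x_0 = -4:
  E[X_t] = -4 * exp(-1 t) = -4*exp(-t)
  Var(X_t) = (1/4)^2 * (1 - exp(-2*1 t)) / (2 * 1) = 1/32 - exp(-2*t)/32.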